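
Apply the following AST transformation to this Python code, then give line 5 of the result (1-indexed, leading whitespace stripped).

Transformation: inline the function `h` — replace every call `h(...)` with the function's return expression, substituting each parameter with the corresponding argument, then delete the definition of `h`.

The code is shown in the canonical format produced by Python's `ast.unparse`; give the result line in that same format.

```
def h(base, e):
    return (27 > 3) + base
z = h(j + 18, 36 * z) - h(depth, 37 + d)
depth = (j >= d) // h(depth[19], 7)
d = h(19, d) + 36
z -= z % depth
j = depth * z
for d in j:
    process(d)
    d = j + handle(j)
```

Transformed code:
z = (27 > 3) + (j + 18) - ((27 > 3) + depth)
depth = (j >= d) // ((27 > 3) + depth[19])
d = (27 > 3) + 19 + 36
z -= z % depth
j = depth * z
for d in j:
    process(d)
    d = j + handle(j)

j = depth * z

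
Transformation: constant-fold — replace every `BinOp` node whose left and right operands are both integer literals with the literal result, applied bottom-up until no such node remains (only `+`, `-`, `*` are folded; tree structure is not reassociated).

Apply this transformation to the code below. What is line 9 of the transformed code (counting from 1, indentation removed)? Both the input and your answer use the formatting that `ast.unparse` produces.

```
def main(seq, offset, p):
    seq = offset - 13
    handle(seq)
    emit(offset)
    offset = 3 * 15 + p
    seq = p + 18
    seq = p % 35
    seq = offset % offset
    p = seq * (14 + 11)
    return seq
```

p = seq * 25

Transformed code:
def main(seq, offset, p):
    seq = offset - 13
    handle(seq)
    emit(offset)
    offset = 45 + p
    seq = p + 18
    seq = p % 35
    seq = offset % offset
    p = seq * 25
    return seq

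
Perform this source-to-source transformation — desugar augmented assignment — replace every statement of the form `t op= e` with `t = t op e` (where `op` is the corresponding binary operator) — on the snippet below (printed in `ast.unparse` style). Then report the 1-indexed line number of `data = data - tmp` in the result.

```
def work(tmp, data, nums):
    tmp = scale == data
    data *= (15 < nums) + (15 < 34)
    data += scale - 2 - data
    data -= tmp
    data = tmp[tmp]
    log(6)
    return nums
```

Transformed code:
def work(tmp, data, nums):
    tmp = scale == data
    data = data * ((15 < nums) + (15 < 34))
    data = data + (scale - 2 - data)
    data = data - tmp
    data = tmp[tmp]
    log(6)
    return nums

5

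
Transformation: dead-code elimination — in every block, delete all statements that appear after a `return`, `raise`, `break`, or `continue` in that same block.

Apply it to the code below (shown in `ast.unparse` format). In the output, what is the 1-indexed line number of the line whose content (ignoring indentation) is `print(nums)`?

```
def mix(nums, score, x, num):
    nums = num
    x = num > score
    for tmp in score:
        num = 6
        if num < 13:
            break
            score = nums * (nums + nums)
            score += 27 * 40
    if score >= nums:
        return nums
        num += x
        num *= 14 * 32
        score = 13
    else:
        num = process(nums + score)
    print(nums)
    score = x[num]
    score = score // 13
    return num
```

12

Transformed code:
def mix(nums, score, x, num):
    nums = num
    x = num > score
    for tmp in score:
        num = 6
        if num < 13:
            break
    if score >= nums:
        return nums
    else:
        num = process(nums + score)
    print(nums)
    score = x[num]
    score = score // 13
    return num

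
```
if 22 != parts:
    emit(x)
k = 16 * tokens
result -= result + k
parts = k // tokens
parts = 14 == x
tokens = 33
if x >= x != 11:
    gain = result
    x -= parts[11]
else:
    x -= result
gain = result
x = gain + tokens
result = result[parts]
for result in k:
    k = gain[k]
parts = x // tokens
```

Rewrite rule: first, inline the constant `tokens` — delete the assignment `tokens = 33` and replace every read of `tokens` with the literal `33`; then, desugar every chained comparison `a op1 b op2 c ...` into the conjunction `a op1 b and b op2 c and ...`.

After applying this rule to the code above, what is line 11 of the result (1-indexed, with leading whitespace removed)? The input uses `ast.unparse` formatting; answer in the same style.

x -= result

Transformed code:
if 22 != parts:
    emit(x)
k = 16 * 33
result -= result + k
parts = k // 33
parts = 14 == x
if x >= x and x != 11:
    gain = result
    x -= parts[11]
else:
    x -= result
gain = result
x = gain + 33
result = result[parts]
for result in k:
    k = gain[k]
parts = x // 33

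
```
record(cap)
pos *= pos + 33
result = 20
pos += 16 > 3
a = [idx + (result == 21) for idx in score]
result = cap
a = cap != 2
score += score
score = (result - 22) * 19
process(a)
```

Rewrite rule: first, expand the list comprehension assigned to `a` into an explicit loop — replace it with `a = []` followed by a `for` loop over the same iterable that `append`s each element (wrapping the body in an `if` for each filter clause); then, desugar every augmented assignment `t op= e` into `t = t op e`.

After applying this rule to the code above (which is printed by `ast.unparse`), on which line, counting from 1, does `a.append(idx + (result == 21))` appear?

7

Transformed code:
record(cap)
pos = pos * (pos + 33)
result = 20
pos = pos + (16 > 3)
a = []
for idx in score:
    a.append(idx + (result == 21))
result = cap
a = cap != 2
score = score + score
score = (result - 22) * 19
process(a)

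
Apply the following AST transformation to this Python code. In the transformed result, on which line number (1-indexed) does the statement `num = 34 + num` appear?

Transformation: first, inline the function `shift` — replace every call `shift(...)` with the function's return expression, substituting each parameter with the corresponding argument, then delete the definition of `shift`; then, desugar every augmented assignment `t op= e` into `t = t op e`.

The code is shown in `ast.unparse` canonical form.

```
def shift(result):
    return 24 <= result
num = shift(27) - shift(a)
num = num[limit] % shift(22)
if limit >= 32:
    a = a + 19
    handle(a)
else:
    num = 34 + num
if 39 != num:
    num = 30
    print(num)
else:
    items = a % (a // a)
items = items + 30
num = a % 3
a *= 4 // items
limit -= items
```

Transformed code:
num = (24 <= 27) - (24 <= a)
num = num[limit] % (24 <= 22)
if limit >= 32:
    a = a + 19
    handle(a)
else:
    num = 34 + num
if 39 != num:
    num = 30
    print(num)
else:
    items = a % (a // a)
items = items + 30
num = a % 3
a = a * (4 // items)
limit = limit - items

7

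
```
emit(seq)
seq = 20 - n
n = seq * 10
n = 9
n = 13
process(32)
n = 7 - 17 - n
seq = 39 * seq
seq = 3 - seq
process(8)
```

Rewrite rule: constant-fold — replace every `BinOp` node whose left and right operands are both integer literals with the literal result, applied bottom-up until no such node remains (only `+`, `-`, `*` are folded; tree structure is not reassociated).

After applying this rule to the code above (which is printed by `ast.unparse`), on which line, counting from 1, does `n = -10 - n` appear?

Transformed code:
emit(seq)
seq = 20 - n
n = seq * 10
n = 9
n = 13
process(32)
n = -10 - n
seq = 39 * seq
seq = 3 - seq
process(8)

7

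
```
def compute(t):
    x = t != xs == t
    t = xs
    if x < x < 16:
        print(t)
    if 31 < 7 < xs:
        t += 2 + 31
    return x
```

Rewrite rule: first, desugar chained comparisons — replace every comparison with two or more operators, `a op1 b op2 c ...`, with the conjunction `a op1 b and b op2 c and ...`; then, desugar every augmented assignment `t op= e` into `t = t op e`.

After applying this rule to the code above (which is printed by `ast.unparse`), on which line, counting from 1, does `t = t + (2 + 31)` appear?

Transformed code:
def compute(t):
    x = t != xs and xs == t
    t = xs
    if x < x and x < 16:
        print(t)
    if 31 < 7 and 7 < xs:
        t = t + (2 + 31)
    return x

7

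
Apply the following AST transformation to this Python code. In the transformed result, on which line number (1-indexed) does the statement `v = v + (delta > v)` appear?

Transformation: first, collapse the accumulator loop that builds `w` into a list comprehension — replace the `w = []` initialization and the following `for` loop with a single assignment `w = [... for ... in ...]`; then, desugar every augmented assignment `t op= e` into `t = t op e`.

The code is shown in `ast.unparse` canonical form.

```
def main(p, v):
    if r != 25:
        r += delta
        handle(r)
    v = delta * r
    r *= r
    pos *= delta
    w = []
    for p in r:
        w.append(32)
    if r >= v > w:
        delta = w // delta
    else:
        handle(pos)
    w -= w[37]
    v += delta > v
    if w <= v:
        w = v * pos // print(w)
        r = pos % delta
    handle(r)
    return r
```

Transformed code:
def main(p, v):
    if r != 25:
        r = r + delta
        handle(r)
    v = delta * r
    r = r * r
    pos = pos * delta
    w = [32 for p in r]
    if r >= v > w:
        delta = w // delta
    else:
        handle(pos)
    w = w - w[37]
    v = v + (delta > v)
    if w <= v:
        w = v * pos // print(w)
        r = pos % delta
    handle(r)
    return r

14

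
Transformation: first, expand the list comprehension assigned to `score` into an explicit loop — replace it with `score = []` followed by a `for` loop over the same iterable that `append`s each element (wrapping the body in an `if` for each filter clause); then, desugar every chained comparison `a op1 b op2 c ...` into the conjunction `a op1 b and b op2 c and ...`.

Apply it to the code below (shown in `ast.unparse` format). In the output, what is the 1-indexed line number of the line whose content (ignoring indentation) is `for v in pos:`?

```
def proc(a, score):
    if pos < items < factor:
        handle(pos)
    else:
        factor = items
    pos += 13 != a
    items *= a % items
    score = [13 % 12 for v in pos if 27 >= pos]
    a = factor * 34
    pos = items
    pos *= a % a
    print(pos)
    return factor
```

9

Transformed code:
def proc(a, score):
    if pos < items and items < factor:
        handle(pos)
    else:
        factor = items
    pos += 13 != a
    items *= a % items
    score = []
    for v in pos:
        if 27 >= pos:
            score.append(13 % 12)
    a = factor * 34
    pos = items
    pos *= a % a
    print(pos)
    return factor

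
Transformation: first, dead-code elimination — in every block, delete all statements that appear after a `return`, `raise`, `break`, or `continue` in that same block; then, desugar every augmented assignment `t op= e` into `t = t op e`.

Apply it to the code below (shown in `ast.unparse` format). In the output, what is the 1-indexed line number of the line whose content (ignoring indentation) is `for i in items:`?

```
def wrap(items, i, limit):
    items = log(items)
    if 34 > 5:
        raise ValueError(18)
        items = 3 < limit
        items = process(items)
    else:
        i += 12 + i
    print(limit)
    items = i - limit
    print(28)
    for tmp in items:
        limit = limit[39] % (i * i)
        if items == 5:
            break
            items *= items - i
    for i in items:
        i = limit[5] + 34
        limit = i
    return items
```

14

Transformed code:
def wrap(items, i, limit):
    items = log(items)
    if 34 > 5:
        raise ValueError(18)
    else:
        i = i + (12 + i)
    print(limit)
    items = i - limit
    print(28)
    for tmp in items:
        limit = limit[39] % (i * i)
        if items == 5:
            break
    for i in items:
        i = limit[5] + 34
        limit = i
    return items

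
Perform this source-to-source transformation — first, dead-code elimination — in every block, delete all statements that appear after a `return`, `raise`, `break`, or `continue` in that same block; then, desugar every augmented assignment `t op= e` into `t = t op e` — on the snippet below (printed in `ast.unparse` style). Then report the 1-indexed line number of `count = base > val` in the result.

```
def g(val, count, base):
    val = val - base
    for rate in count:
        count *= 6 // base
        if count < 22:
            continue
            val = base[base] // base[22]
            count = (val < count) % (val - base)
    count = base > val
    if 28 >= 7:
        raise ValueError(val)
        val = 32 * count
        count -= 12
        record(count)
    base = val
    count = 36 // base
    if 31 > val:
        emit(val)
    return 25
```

Transformed code:
def g(val, count, base):
    val = val - base
    for rate in count:
        count = count * (6 // base)
        if count < 22:
            continue
    count = base > val
    if 28 >= 7:
        raise ValueError(val)
    base = val
    count = 36 // base
    if 31 > val:
        emit(val)
    return 25

7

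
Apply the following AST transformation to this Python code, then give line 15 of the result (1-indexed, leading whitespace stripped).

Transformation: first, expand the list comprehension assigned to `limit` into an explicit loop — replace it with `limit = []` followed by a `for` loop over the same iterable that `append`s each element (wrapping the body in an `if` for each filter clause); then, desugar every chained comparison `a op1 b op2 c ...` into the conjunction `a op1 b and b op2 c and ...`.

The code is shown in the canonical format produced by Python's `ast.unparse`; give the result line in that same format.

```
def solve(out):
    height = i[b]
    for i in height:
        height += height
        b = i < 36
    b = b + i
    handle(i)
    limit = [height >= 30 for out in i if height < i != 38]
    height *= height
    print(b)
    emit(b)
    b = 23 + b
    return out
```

b = 23 + b

Transformed code:
def solve(out):
    height = i[b]
    for i in height:
        height += height
        b = i < 36
    b = b + i
    handle(i)
    limit = []
    for out in i:
        if height < i and i != 38:
            limit.append(height >= 30)
    height *= height
    print(b)
    emit(b)
    b = 23 + b
    return out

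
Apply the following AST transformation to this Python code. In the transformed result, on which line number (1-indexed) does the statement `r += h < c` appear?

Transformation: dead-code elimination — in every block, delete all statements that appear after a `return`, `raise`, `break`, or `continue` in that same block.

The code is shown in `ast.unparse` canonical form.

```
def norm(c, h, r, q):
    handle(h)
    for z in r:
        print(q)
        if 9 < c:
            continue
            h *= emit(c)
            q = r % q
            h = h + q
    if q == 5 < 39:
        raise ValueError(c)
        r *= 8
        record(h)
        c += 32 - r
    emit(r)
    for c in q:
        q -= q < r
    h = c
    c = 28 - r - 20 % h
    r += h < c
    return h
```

Transformed code:
def norm(c, h, r, q):
    handle(h)
    for z in r:
        print(q)
        if 9 < c:
            continue
    if q == 5 < 39:
        raise ValueError(c)
    emit(r)
    for c in q:
        q -= q < r
    h = c
    c = 28 - r - 20 % h
    r += h < c
    return h

14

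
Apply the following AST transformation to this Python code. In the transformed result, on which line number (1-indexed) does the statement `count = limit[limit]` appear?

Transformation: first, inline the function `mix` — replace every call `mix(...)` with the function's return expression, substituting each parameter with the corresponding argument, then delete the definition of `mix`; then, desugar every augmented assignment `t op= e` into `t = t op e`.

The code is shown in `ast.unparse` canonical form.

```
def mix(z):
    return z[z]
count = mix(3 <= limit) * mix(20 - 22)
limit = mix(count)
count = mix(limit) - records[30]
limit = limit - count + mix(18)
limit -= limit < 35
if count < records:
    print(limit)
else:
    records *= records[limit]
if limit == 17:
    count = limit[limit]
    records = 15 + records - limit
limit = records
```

11

Transformed code:
count = (3 <= limit)[3 <= limit] * (20 - 22)[20 - 22]
limit = count[count]
count = limit[limit] - records[30]
limit = limit - count + 18[18]
limit = limit - (limit < 35)
if count < records:
    print(limit)
else:
    records = records * records[limit]
if limit == 17:
    count = limit[limit]
    records = 15 + records - limit
limit = records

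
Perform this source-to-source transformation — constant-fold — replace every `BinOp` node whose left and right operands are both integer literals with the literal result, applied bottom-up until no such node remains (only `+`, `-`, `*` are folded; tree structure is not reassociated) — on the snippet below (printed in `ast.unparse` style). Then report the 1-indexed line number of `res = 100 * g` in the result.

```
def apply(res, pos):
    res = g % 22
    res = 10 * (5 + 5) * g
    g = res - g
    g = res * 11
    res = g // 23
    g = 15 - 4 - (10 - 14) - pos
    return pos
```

3

Transformed code:
def apply(res, pos):
    res = g % 22
    res = 100 * g
    g = res - g
    g = res * 11
    res = g // 23
    g = 15 - pos
    return pos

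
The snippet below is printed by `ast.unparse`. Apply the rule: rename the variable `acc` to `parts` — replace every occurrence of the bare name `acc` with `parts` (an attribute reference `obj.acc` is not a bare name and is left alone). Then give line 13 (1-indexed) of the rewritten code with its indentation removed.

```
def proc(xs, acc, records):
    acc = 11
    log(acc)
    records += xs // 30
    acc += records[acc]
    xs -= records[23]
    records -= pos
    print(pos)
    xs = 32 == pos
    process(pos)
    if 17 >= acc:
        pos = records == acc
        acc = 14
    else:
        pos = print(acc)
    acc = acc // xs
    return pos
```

Transformed code:
def proc(xs, parts, records):
    parts = 11
    log(parts)
    records += xs // 30
    parts += records[parts]
    xs -= records[23]
    records -= pos
    print(pos)
    xs = 32 == pos
    process(pos)
    if 17 >= parts:
        pos = records == parts
        parts = 14
    else:
        pos = print(parts)
    parts = parts // xs
    return pos

parts = 14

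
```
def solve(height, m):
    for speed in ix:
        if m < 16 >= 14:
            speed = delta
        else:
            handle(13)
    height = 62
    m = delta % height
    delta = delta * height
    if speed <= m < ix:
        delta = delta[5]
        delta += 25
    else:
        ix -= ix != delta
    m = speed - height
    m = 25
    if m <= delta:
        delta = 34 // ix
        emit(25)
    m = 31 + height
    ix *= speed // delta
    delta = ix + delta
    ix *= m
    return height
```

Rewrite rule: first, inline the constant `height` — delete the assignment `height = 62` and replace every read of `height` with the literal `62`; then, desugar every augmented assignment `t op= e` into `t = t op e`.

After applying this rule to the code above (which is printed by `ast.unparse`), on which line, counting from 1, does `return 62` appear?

Transformed code:
def solve(height, m):
    for speed in ix:
        if m < 16 >= 14:
            speed = delta
        else:
            handle(13)
    m = delta % 62
    delta = delta * 62
    if speed <= m < ix:
        delta = delta[5]
        delta = delta + 25
    else:
        ix = ix - (ix != delta)
    m = speed - 62
    m = 25
    if m <= delta:
        delta = 34 // ix
        emit(25)
    m = 31 + 62
    ix = ix * (speed // delta)
    delta = ix + delta
    ix = ix * m
    return 62

23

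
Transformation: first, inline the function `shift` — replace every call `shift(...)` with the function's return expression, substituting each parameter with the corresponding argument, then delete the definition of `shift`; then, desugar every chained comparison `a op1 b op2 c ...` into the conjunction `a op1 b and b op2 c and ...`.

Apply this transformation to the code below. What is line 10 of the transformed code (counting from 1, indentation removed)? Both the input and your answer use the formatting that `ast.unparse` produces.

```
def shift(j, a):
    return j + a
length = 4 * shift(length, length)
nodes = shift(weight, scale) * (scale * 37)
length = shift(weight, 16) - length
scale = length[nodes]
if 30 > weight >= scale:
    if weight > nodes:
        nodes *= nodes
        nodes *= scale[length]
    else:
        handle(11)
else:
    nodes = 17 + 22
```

Transformed code:
length = 4 * (length + length)
nodes = (weight + scale) * (scale * 37)
length = weight + 16 - length
scale = length[nodes]
if 30 > weight and weight >= scale:
    if weight > nodes:
        nodes *= nodes
        nodes *= scale[length]
    else:
        handle(11)
else:
    nodes = 17 + 22

handle(11)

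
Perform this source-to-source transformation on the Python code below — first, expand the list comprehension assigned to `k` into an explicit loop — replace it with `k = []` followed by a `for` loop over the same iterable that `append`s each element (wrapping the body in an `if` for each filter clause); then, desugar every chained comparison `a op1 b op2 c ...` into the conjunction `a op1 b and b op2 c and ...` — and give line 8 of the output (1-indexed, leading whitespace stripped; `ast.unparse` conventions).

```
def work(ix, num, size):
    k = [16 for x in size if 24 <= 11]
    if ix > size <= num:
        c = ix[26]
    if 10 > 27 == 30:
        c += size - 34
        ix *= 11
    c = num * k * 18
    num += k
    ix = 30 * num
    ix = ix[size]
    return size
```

Transformed code:
def work(ix, num, size):
    k = []
    for x in size:
        if 24 <= 11:
            k.append(16)
    if ix > size and size <= num:
        c = ix[26]
    if 10 > 27 and 27 == 30:
        c += size - 34
        ix *= 11
    c = num * k * 18
    num += k
    ix = 30 * num
    ix = ix[size]
    return size

if 10 > 27 and 27 == 30:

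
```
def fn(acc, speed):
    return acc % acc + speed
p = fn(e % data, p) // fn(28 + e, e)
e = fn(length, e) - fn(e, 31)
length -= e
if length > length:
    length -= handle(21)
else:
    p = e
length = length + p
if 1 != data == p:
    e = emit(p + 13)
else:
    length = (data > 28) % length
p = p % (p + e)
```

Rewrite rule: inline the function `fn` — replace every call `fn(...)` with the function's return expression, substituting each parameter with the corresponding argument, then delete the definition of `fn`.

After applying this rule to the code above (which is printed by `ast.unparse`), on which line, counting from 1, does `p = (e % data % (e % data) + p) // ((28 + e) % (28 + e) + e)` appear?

1

Transformed code:
p = (e % data % (e % data) + p) // ((28 + e) % (28 + e) + e)
e = length % length + e - (e % e + 31)
length -= e
if length > length:
    length -= handle(21)
else:
    p = e
length = length + p
if 1 != data == p:
    e = emit(p + 13)
else:
    length = (data > 28) % length
p = p % (p + e)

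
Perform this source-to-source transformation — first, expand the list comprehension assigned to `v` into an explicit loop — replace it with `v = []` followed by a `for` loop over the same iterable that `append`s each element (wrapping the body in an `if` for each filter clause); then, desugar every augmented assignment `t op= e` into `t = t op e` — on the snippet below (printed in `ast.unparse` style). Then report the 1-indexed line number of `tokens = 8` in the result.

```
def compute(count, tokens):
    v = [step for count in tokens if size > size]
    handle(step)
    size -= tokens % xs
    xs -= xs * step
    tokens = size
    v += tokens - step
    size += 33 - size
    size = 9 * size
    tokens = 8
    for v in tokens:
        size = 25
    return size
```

Transformed code:
def compute(count, tokens):
    v = []
    for count in tokens:
        if size > size:
            v.append(step)
    handle(step)
    size = size - tokens % xs
    xs = xs - xs * step
    tokens = size
    v = v + (tokens - step)
    size = size + (33 - size)
    size = 9 * size
    tokens = 8
    for v in tokens:
        size = 25
    return size

13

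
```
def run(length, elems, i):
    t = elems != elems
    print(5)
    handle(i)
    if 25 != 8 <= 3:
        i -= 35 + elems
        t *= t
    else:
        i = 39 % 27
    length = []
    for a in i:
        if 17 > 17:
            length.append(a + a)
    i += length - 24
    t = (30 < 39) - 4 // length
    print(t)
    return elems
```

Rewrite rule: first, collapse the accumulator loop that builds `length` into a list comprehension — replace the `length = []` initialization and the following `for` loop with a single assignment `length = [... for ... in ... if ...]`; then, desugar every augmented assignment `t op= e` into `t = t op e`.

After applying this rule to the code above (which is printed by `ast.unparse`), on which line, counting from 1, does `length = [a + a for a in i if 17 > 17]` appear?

10

Transformed code:
def run(length, elems, i):
    t = elems != elems
    print(5)
    handle(i)
    if 25 != 8 <= 3:
        i = i - (35 + elems)
        t = t * t
    else:
        i = 39 % 27
    length = [a + a for a in i if 17 > 17]
    i = i + (length - 24)
    t = (30 < 39) - 4 // length
    print(t)
    return elems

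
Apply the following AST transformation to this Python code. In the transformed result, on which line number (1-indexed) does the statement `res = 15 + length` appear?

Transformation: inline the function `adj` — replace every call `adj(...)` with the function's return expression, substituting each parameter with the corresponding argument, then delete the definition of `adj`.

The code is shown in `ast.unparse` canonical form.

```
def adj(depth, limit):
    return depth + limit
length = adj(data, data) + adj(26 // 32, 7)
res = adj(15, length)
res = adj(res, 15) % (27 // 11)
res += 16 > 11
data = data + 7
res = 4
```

Transformed code:
length = data + data + (26 // 32 + 7)
res = 15 + length
res = (res + 15) % (27 // 11)
res += 16 > 11
data = data + 7
res = 4

2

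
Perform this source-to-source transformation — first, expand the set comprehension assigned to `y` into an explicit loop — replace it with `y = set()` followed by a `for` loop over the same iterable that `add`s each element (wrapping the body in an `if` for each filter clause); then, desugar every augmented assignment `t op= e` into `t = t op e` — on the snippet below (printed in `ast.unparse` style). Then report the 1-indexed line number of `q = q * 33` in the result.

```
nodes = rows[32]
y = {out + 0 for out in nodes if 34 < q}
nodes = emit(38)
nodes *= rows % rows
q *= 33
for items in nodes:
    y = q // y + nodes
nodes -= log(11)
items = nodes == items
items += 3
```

8

Transformed code:
nodes = rows[32]
y = set()
for out in nodes:
    if 34 < q:
        y.add(out + 0)
nodes = emit(38)
nodes = nodes * (rows % rows)
q = q * 33
for items in nodes:
    y = q // y + nodes
nodes = nodes - log(11)
items = nodes == items
items = items + 3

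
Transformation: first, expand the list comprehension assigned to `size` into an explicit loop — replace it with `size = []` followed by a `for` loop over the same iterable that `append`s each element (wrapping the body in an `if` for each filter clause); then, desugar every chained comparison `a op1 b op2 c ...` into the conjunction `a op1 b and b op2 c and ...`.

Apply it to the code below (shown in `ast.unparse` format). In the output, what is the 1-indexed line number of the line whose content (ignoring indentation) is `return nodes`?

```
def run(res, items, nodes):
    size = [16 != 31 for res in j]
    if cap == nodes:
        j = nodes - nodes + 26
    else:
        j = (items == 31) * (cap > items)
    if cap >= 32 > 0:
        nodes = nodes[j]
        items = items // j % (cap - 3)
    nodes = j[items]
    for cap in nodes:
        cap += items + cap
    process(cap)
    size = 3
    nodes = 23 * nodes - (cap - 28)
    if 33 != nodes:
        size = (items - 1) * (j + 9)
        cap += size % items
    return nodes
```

21

Transformed code:
def run(res, items, nodes):
    size = []
    for res in j:
        size.append(16 != 31)
    if cap == nodes:
        j = nodes - nodes + 26
    else:
        j = (items == 31) * (cap > items)
    if cap >= 32 and 32 > 0:
        nodes = nodes[j]
        items = items // j % (cap - 3)
    nodes = j[items]
    for cap in nodes:
        cap += items + cap
    process(cap)
    size = 3
    nodes = 23 * nodes - (cap - 28)
    if 33 != nodes:
        size = (items - 1) * (j + 9)
        cap += size % items
    return nodes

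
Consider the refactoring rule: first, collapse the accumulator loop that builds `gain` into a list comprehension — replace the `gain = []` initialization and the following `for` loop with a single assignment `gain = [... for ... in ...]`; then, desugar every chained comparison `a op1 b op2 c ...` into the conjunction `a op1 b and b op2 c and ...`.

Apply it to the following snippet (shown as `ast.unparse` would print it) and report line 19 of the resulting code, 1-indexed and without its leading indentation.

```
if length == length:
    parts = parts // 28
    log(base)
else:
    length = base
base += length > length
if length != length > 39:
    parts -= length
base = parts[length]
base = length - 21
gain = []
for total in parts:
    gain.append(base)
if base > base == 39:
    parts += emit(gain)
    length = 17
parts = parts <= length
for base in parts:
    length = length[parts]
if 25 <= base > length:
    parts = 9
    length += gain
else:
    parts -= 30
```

Transformed code:
if length == length:
    parts = parts // 28
    log(base)
else:
    length = base
base += length > length
if length != length and length > 39:
    parts -= length
base = parts[length]
base = length - 21
gain = [base for total in parts]
if base > base and base == 39:
    parts += emit(gain)
    length = 17
parts = parts <= length
for base in parts:
    length = length[parts]
if 25 <= base and base > length:
    parts = 9
    length += gain
else:
    parts -= 30

parts = 9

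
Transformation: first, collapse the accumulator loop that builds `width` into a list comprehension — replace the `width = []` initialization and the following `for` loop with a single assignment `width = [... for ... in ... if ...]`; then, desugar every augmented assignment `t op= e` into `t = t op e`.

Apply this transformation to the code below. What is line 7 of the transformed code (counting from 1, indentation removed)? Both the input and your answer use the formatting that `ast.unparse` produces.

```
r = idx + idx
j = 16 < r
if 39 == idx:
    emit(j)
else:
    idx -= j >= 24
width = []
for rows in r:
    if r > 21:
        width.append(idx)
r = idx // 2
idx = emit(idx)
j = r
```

width = [idx for rows in r if r > 21]

Transformed code:
r = idx + idx
j = 16 < r
if 39 == idx:
    emit(j)
else:
    idx = idx - (j >= 24)
width = [idx for rows in r if r > 21]
r = idx // 2
idx = emit(idx)
j = r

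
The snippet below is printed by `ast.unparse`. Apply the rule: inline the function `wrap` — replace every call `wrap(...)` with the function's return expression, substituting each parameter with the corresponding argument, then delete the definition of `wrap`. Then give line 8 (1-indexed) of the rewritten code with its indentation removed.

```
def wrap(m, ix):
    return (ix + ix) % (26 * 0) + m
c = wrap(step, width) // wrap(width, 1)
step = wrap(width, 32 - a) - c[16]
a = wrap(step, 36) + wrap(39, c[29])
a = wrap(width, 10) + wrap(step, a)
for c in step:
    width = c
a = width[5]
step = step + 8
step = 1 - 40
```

step = step + 8

Transformed code:
c = ((width + width) % (26 * 0) + step) // ((1 + 1) % (26 * 0) + width)
step = (32 - a + (32 - a)) % (26 * 0) + width - c[16]
a = (36 + 36) % (26 * 0) + step + ((c[29] + c[29]) % (26 * 0) + 39)
a = (10 + 10) % (26 * 0) + width + ((a + a) % (26 * 0) + step)
for c in step:
    width = c
a = width[5]
step = step + 8
step = 1 - 40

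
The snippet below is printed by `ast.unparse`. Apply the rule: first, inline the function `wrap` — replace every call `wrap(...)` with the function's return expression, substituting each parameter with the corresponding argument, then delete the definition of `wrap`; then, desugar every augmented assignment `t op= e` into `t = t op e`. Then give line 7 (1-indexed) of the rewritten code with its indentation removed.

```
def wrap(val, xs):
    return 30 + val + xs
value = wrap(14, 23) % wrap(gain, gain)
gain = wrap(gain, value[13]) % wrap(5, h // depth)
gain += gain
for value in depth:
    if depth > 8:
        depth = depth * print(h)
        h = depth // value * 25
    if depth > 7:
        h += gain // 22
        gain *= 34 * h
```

Transformed code:
value = (30 + 14 + 23) % (30 + gain + gain)
gain = (30 + gain + value[13]) % (30 + 5 + h // depth)
gain = gain + gain
for value in depth:
    if depth > 8:
        depth = depth * print(h)
        h = depth // value * 25
    if depth > 7:
        h = h + gain // 22
        gain = gain * (34 * h)

h = depth // value * 25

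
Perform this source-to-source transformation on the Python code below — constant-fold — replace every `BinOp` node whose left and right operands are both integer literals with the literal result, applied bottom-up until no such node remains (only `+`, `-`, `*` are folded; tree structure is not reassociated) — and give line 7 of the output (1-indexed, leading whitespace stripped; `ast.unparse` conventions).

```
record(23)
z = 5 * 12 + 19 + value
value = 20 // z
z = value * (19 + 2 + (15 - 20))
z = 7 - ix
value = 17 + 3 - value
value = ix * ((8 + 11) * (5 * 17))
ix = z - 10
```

value = ix * 1615

Transformed code:
record(23)
z = 79 + value
value = 20 // z
z = value * 16
z = 7 - ix
value = 20 - value
value = ix * 1615
ix = z - 10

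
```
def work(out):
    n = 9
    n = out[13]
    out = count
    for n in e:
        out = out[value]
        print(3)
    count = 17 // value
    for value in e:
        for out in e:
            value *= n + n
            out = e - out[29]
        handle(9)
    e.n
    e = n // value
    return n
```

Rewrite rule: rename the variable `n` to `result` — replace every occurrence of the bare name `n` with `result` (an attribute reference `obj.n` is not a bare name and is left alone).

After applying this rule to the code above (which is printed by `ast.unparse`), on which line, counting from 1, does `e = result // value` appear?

15

Transformed code:
def work(out):
    result = 9
    result = out[13]
    out = count
    for result in e:
        out = out[value]
        print(3)
    count = 17 // value
    for value in e:
        for out in e:
            value *= result + result
            out = e - out[29]
        handle(9)
    e.n
    e = result // value
    return result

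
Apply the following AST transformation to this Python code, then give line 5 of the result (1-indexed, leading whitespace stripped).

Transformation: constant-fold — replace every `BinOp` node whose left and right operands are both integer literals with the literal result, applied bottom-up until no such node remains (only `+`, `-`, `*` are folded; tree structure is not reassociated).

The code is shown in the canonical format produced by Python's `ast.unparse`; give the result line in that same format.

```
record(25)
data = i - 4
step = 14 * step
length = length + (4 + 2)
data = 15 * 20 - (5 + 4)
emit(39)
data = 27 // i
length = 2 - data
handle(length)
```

data = 291

Transformed code:
record(25)
data = i - 4
step = 14 * step
length = length + 6
data = 291
emit(39)
data = 27 // i
length = 2 - data
handle(length)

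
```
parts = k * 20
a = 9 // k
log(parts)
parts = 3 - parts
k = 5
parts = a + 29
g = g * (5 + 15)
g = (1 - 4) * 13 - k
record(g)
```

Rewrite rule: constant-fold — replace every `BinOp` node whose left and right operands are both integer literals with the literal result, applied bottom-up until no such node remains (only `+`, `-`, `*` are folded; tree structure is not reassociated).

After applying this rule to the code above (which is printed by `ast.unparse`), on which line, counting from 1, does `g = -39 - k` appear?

Transformed code:
parts = k * 20
a = 9 // k
log(parts)
parts = 3 - parts
k = 5
parts = a + 29
g = g * 20
g = -39 - k
record(g)

8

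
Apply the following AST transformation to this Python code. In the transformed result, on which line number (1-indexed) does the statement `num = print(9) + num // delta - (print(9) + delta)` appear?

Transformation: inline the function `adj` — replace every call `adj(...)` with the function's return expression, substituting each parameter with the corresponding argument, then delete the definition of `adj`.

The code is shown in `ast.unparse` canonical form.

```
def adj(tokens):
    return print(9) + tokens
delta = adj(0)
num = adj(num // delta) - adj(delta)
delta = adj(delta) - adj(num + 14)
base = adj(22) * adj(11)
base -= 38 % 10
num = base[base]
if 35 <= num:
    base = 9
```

Transformed code:
delta = print(9) + 0
num = print(9) + num // delta - (print(9) + delta)
delta = print(9) + delta - (print(9) + (num + 14))
base = (print(9) + 22) * (print(9) + 11)
base -= 38 % 10
num = base[base]
if 35 <= num:
    base = 9

2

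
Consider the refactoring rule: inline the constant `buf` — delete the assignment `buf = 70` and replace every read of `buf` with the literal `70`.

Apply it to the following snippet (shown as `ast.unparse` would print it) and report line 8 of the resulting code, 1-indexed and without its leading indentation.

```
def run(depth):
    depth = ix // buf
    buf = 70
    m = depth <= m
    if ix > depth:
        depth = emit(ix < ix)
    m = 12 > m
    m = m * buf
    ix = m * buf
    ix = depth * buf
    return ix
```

ix = m * 70

Transformed code:
def run(depth):
    depth = ix // 70
    m = depth <= m
    if ix > depth:
        depth = emit(ix < ix)
    m = 12 > m
    m = m * 70
    ix = m * 70
    ix = depth * 70
    return ix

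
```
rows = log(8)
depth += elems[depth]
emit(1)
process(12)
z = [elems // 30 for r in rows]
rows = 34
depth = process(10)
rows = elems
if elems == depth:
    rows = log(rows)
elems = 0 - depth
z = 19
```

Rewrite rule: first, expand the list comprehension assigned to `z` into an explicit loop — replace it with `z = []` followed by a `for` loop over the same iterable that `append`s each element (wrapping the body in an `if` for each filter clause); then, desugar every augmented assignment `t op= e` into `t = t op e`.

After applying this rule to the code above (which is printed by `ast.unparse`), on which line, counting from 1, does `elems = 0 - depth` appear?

Transformed code:
rows = log(8)
depth = depth + elems[depth]
emit(1)
process(12)
z = []
for r in rows:
    z.append(elems // 30)
rows = 34
depth = process(10)
rows = elems
if elems == depth:
    rows = log(rows)
elems = 0 - depth
z = 19

13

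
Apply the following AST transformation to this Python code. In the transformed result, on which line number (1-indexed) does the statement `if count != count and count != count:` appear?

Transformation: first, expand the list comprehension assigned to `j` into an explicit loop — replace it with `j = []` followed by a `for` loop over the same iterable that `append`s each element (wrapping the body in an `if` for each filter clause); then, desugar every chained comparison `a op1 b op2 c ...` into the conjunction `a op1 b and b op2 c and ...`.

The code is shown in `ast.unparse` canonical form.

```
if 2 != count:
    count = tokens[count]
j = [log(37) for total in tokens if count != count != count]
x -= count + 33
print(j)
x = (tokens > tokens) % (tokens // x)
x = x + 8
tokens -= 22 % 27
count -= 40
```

Transformed code:
if 2 != count:
    count = tokens[count]
j = []
for total in tokens:
    if count != count and count != count:
        j.append(log(37))
x -= count + 33
print(j)
x = (tokens > tokens) % (tokens // x)
x = x + 8
tokens -= 22 % 27
count -= 40

5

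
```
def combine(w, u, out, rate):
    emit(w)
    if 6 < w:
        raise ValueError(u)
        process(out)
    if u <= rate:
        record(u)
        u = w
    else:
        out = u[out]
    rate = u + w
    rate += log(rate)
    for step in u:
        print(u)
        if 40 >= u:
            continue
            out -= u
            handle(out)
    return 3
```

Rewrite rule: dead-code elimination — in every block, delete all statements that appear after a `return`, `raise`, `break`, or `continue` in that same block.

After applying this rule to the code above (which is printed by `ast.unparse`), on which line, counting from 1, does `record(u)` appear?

6

Transformed code:
def combine(w, u, out, rate):
    emit(w)
    if 6 < w:
        raise ValueError(u)
    if u <= rate:
        record(u)
        u = w
    else:
        out = u[out]
    rate = u + w
    rate += log(rate)
    for step in u:
        print(u)
        if 40 >= u:
            continue
    return 3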